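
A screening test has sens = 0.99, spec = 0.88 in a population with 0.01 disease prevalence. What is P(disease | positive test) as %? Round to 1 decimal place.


PPV = (sens * prev) / (sens * prev + (1-spec) * (1-prev))
Numerator = 0.99 * 0.01 = 0.0099
P(positive and no disease) = (1 - spec) * (1 - prev) = (1 - 0.88) * (1 - 0.01) = 0.1188
Denominator = 0.0099 + 0.1188 = 0.1287
PPV = 0.0099 / 0.1287 = 0.076923
As percentage = 7.7


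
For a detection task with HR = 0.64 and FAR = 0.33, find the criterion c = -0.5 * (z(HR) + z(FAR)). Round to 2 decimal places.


c = -0.5 * (z(HR) + z(FAR))
z(0.64) = 0.3585
z(0.33) = -0.4399
c = -0.5 * (0.3585 + -0.4399)
= -0.5 * -0.0814
= 0.04


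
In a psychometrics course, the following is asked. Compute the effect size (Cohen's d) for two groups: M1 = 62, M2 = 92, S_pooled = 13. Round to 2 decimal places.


Cohen's d = (M1 - M2) / S_pooled
= (62 - 92) / 13
= -30 / 13
= -2.31


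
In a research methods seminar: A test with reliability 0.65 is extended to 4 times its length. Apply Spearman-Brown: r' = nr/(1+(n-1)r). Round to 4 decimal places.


r_new = n*r / (1 + (n-1)*r)
Numerator = 4 * 0.65 = 2.6
Denominator = 1 + 3 * 0.65 = 2.95
r_new = 2.6 / 2.95
= 0.8814


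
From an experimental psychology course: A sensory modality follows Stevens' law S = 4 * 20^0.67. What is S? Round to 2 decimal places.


S = 4 * 20^0.67
20^0.67 = 7.442
S = 4 * 7.442
= 29.77


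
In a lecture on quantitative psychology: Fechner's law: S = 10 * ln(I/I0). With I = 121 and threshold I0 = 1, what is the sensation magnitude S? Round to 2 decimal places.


S = 10 * ln(121/1)
I/I0 = 121.0
ln(121.0) = 4.7958
S = 10 * 4.7958
= 47.96


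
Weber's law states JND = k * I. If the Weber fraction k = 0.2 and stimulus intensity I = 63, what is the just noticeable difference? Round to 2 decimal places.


JND = k * I
JND = 0.2 * 63
= 12.60


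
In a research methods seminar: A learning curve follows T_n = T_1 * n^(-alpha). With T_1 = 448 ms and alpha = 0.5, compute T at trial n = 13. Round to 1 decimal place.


T_n = 448 * 13^(-0.5)
13^(-0.5) = 0.27735
T_n = 448 * 0.27735
= 124.3 ms


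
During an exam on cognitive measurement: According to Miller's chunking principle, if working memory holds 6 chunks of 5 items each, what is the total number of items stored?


Total items = chunks * items_per_chunk
= 6 * 5
= 30


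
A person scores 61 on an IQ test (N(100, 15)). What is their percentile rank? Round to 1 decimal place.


z = (IQ - mean) / SD
z = (61 - 100) / 15 = -2.6
Percentile = Phi(-2.6) * 100
Phi(-2.6) = 0.004661
= 0.5


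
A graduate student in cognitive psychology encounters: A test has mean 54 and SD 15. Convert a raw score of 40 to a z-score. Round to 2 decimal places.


z = (X - mu) / sigma
= (40 - 54) / 15
= -14 / 15
= -0.93


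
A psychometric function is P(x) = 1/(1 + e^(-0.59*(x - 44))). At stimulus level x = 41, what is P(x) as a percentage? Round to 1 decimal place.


P(x) = 1/(1 + e^(-0.59*(41 - 44)))
Exponent = -0.59 * -3 = 1.77
e^(1.77) = 5.870853
P = 1/(1 + 5.870853) = 0.145542
Percentage = 14.6


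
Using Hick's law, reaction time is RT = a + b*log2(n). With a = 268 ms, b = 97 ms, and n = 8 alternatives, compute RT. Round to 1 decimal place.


RT = 268 + 97 * log2(8)
log2(8) = 3.0
RT = 268 + 97 * 3.0
= 268 + 291.0
= 559.0 ms


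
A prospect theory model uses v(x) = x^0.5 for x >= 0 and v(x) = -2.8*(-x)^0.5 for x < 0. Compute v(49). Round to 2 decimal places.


Since x = 49 >= 0, use v(x) = x^0.5
49^0.5 = 7.0
v(49) = 7.00


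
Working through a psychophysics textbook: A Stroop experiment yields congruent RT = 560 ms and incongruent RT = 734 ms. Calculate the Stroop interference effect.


Stroop effect = RT(incongruent) - RT(congruent)
= 734 - 560
= 174 ms


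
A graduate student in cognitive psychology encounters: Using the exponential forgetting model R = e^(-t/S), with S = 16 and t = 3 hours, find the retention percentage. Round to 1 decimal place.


R = e^(-t/S)
-t/S = -3/16 = -0.1875
R = e^(-0.1875) = 0.829029
Percentage = 0.829029 * 100
= 82.9


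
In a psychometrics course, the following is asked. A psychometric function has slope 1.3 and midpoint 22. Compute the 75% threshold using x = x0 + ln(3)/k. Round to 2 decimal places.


At P = 0.75: 0.75 = 1/(1 + e^(-k*(x-x0)))
Solving: e^(-k*(x-x0)) = 1/3
x = x0 + ln(3)/k
ln(3) = 1.0986
x = 22 + 1.0986/1.3
= 22 + 0.8451
= 22.85


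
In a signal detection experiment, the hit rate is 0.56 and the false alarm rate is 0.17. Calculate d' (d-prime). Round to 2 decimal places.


d' = z(HR) - z(FAR)
z(0.56) = 0.151
z(0.17) = -0.9542
d' = 0.151 - -0.9542
= 1.11


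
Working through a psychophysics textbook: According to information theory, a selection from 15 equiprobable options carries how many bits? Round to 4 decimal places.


H = log2(n)
H = log2(15)
= 3.9069


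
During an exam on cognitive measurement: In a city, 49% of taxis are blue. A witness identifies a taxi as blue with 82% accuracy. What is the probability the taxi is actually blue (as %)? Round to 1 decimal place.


P(blue | says blue) = P(says blue | blue)*P(blue) / [P(says blue | blue)*P(blue) + P(says blue | not blue)*P(not blue)]
Numerator = 0.82 * 0.49 = 0.4018
False identification = 0.18 * 0.51 = 0.0918
P = 0.4018 / (0.4018 + 0.0918)
= 0.4018 / 0.4936
As percentage = 81.4


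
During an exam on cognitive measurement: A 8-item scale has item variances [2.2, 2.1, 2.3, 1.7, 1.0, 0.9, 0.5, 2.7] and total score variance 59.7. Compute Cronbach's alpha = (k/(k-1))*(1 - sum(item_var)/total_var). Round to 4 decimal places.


alpha = (k/(k-1)) * (1 - sum(s_i^2)/s_total^2)
sum(item variances) = 13.4
k/(k-1) = 8/7 = 1.142857
1 - 13.4/59.7 = 1 - 0.224456 = 0.775544
alpha = 1.142857 * 0.775544
= 0.8863


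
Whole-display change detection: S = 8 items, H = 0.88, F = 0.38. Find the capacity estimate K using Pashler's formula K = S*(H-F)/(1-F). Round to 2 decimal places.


K = S * (H - F) / (1 - F)
H - F = 0.5
1 - F = 0.62
K = 8 * 0.5 / 0.62
= 6.45


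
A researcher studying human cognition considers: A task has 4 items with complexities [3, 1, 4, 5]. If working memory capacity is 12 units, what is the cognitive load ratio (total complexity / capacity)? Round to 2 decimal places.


Total complexity = 3 + 1 + 4 + 5 = 13
Load = total / capacity = 13 / 12
= 1.08


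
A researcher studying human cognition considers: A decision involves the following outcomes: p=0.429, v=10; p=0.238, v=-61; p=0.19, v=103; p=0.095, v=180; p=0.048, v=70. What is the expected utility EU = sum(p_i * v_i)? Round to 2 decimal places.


EU = sum(p_i * v_i)
0.429 * 10 = 4.29
0.238 * -61 = -14.518
0.19 * 103 = 19.57
0.095 * 180 = 17.1
0.048 * 70 = 3.36
EU = 4.29 + -14.518 + 19.57 + 17.1 + 3.36
= 29.80


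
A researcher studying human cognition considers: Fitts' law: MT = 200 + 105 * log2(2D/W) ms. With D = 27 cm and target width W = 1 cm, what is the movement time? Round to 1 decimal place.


MT = 200 + 105 * log2(2*27/1)
2D/W = 54.0
log2(54.0) = 5.7549
MT = 200 + 105 * 5.7549
= 804.3 ms


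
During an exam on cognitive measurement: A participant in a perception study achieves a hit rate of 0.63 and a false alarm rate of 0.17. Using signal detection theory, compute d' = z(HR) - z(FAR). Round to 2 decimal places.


d' = z(HR) - z(FAR)
z(0.63) = 0.3319
z(0.17) = -0.9542
d' = 0.3319 - -0.9542
= 1.29


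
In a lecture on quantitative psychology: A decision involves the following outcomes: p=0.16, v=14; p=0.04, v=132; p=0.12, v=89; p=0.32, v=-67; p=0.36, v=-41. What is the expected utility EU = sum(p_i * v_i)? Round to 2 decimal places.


EU = sum(p_i * v_i)
0.16 * 14 = 2.24
0.04 * 132 = 5.28
0.12 * 89 = 10.68
0.32 * -67 = -21.44
0.36 * -41 = -14.76
EU = 2.24 + 5.28 + 10.68 + -21.44 + -14.76
= -18.00


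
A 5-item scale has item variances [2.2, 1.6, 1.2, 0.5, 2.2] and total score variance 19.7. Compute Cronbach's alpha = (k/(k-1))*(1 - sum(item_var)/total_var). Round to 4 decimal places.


alpha = (k/(k-1)) * (1 - sum(s_i^2)/s_total^2)
sum(item variances) = 7.7
k/(k-1) = 5/4 = 1.25
1 - 7.7/19.7 = 1 - 0.390863 = 0.609137
alpha = 1.25 * 0.609137
= 0.7614


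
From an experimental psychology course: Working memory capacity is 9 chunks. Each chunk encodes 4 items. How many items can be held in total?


Total items = chunks * items_per_chunk
= 9 * 4
= 36


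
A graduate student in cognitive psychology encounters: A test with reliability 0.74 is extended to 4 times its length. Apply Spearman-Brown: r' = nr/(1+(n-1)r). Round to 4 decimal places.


r_new = n*r / (1 + (n-1)*r)
Numerator = 4 * 0.74 = 2.96
Denominator = 1 + 3 * 0.74 = 3.22
r_new = 2.96 / 3.22
= 0.9193


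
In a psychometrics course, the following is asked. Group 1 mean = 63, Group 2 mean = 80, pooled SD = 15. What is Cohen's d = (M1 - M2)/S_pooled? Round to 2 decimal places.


Cohen's d = (M1 - M2) / S_pooled
= (63 - 80) / 15
= -17 / 15
= -1.13


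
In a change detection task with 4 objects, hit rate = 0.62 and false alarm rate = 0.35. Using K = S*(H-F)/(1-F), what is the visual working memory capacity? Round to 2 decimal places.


K = S * (H - F) / (1 - F)
H - F = 0.27
1 - F = 0.65
K = 4 * 0.27 / 0.65
= 1.66


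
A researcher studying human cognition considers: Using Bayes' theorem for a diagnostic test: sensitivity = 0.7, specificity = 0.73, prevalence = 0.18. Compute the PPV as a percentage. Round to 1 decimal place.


PPV = (sens * prev) / (sens * prev + (1-spec) * (1-prev))
Numerator = 0.7 * 0.18 = 0.126
P(positive and no disease) = (1 - spec) * (1 - prev) = (1 - 0.73) * (1 - 0.18) = 0.2214
Denominator = 0.126 + 0.2214 = 0.3474
PPV = 0.126 / 0.3474 = 0.362694
As percentage = 36.3


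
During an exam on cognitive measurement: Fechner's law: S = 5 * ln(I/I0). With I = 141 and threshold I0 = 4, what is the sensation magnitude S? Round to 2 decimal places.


S = 5 * ln(141/4)
I/I0 = 35.25
ln(35.25) = 3.5625
S = 5 * 3.5625
= 17.81


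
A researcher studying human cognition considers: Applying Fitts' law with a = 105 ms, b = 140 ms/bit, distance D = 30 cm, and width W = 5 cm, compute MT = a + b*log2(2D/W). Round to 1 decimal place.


MT = 105 + 140 * log2(2*30/5)
2D/W = 12.0
log2(12.0) = 3.585
MT = 105 + 140 * 3.585
= 606.9 ms


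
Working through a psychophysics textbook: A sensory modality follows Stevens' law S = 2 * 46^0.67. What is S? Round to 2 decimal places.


S = 2 * 46^0.67
46^0.67 = 13.0031
S = 2 * 13.0031
= 26.01


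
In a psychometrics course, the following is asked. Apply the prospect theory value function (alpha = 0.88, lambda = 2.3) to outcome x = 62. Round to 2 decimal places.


Since x = 62 >= 0, use v(x) = x^0.88
62^0.88 = 37.7837
v(62) = 37.78


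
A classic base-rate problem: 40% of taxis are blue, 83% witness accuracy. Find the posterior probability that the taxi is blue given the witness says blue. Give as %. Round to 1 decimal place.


P(blue | says blue) = P(says blue | blue)*P(blue) / [P(says blue | blue)*P(blue) + P(says blue | not blue)*P(not blue)]
Numerator = 0.83 * 0.4 = 0.332
False identification = 0.17 * 0.6 = 0.102
P = 0.332 / (0.332 + 0.102)
= 0.332 / 0.434
As percentage = 76.5


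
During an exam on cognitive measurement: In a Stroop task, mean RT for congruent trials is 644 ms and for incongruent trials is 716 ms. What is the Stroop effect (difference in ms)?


Stroop effect = RT(incongruent) - RT(congruent)
= 716 - 644
= 72 ms


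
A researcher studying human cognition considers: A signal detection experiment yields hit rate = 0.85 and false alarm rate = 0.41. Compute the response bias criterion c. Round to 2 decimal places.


c = -0.5 * (z(HR) + z(FAR))
z(0.85) = 1.0364
z(0.41) = -0.2275
c = -0.5 * (1.0364 + -0.2275)
= -0.5 * 0.8089
= -0.40


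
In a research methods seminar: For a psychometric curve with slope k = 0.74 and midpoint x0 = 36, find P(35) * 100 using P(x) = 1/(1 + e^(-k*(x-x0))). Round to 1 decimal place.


P(x) = 1/(1 + e^(-0.74*(35 - 36)))
Exponent = -0.74 * -1 = 0.74
e^(0.74) = 2.095936
P = 1/(1 + 2.095936) = 0.323004
Percentage = 32.3


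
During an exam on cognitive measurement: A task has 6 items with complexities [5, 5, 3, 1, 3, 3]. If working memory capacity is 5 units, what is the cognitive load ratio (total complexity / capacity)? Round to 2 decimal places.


Total complexity = 5 + 5 + 3 + 1 + 3 + 3 = 20
Load = total / capacity = 20 / 5
= 4.00


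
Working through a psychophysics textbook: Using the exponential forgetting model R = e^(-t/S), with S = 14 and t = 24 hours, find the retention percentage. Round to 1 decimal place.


R = e^(-t/S)
-t/S = -24/14 = -1.714286
R = e^(-1.714286) = 0.180092
Percentage = 0.180092 * 100
= 18.0


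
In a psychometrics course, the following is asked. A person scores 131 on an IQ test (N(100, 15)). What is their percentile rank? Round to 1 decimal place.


z = (IQ - mean) / SD
z = (131 - 100) / 15 = 2.0667
Percentile = Phi(2.0667) * 100
Phi(2.0667) = 0.980619
= 98.1


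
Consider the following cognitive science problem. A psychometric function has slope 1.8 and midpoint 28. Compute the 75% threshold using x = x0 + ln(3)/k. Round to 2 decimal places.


At P = 0.75: 0.75 = 1/(1 + e^(-k*(x-x0)))
Solving: e^(-k*(x-x0)) = 1/3
x = x0 + ln(3)/k
ln(3) = 1.0986
x = 28 + 1.0986/1.8
= 28 + 0.6103
= 28.61


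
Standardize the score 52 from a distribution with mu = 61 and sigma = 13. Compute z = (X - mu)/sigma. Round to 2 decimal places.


z = (X - mu) / sigma
= (52 - 61) / 13
= -9 / 13
= -0.69


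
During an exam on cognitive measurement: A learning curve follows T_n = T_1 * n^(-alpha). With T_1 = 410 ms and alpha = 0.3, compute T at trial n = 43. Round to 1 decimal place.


T_n = 410 * 43^(-0.3)
43^(-0.3) = 0.323563
T_n = 410 * 0.323563
= 132.7 ms


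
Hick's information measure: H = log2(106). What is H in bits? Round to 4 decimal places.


H = log2(n)
H = log2(106)
= 6.7279


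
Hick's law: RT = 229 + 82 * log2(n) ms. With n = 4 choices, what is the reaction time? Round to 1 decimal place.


RT = 229 + 82 * log2(4)
log2(4) = 2.0
RT = 229 + 82 * 2.0
= 229 + 164.0
= 393.0 ms


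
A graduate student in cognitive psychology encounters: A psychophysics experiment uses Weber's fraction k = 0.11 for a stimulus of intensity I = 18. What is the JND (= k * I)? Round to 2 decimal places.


JND = k * I
JND = 0.11 * 18
= 1.98


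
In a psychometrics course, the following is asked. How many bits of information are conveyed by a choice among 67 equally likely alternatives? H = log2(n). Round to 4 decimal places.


H = log2(n)
H = log2(67)
= 6.0661


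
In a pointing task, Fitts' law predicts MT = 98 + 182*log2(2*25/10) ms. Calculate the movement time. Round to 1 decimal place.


MT = 98 + 182 * log2(2*25/10)
2D/W = 5.0
log2(5.0) = 2.3219
MT = 98 + 182 * 2.3219
= 520.6 ms


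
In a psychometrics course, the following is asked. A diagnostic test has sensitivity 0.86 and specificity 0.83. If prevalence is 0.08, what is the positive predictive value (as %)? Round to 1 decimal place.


PPV = (sens * prev) / (sens * prev + (1-spec) * (1-prev))
Numerator = 0.86 * 0.08 = 0.0688
P(positive and no disease) = (1 - spec) * (1 - prev) = (1 - 0.83) * (1 - 0.08) = 0.1564
Denominator = 0.0688 + 0.1564 = 0.2252
PPV = 0.0688 / 0.2252 = 0.305506
As percentage = 30.6


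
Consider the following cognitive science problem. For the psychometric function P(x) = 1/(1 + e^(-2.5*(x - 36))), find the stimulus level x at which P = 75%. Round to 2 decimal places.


At P = 0.75: 0.75 = 1/(1 + e^(-k*(x-x0)))
Solving: e^(-k*(x-x0)) = 1/3
x = x0 + ln(3)/k
ln(3) = 1.0986
x = 36 + 1.0986/2.5
= 36 + 0.4394
= 36.44


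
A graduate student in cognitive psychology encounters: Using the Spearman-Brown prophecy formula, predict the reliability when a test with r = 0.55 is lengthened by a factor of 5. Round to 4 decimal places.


r_new = n*r / (1 + (n-1)*r)
Numerator = 5 * 0.55 = 2.75
Denominator = 1 + 4 * 0.55 = 3.2
r_new = 2.75 / 3.2
= 0.8594


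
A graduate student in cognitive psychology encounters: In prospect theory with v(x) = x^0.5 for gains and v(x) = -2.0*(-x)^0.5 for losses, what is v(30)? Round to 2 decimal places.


Since x = 30 >= 0, use v(x) = x^0.5
30^0.5 = 5.4772
v(30) = 5.48


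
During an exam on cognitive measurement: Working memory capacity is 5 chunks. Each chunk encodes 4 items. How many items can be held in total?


Total items = chunks * items_per_chunk
= 5 * 4
= 20


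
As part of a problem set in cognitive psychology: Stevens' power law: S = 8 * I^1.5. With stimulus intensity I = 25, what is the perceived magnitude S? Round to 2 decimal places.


S = 8 * 25^1.5
25^1.5 = 125.0
S = 8 * 125.0
= 1000.00


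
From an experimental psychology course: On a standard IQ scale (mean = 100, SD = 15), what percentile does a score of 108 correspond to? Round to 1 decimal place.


z = (IQ - mean) / SD
z = (108 - 100) / 15 = 0.5333
Percentile = Phi(0.5333) * 100
Phi(0.5333) = 0.703087
= 70.3


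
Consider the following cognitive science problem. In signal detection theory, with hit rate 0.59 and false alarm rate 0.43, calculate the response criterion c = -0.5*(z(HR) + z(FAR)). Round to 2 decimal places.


c = -0.5 * (z(HR) + z(FAR))
z(0.59) = 0.2275
z(0.43) = -0.1764
c = -0.5 * (0.2275 + -0.1764)
= -0.5 * 0.0511
= -0.03


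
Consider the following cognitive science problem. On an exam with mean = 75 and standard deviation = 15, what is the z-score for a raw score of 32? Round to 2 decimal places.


z = (X - mu) / sigma
= (32 - 75) / 15
= -43 / 15
= -2.87


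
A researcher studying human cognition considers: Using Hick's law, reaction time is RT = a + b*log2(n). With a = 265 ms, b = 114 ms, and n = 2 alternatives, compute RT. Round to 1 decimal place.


RT = 265 + 114 * log2(2)
log2(2) = 1.0
RT = 265 + 114 * 1.0
= 265 + 114.0
= 379.0 ms


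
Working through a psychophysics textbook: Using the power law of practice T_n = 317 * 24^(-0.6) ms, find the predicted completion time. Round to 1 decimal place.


T_n = 317 * 24^(-0.6)
24^(-0.6) = 0.14855
T_n = 317 * 0.14855
= 47.1 ms


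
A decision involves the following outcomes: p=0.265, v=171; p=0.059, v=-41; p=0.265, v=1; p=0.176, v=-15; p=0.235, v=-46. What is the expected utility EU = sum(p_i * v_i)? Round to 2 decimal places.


EU = sum(p_i * v_i)
0.265 * 171 = 45.315
0.059 * -41 = -2.419
0.265 * 1 = 0.265
0.176 * -15 = -2.64
0.235 * -46 = -10.81
EU = 45.315 + -2.419 + 0.265 + -2.64 + -10.81
= 29.71


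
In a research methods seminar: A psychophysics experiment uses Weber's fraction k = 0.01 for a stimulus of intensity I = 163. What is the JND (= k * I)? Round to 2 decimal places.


JND = k * I
JND = 0.01 * 163
= 1.63


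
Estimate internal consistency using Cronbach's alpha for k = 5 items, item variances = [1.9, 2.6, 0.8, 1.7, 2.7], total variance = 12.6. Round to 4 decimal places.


alpha = (k/(k-1)) * (1 - sum(s_i^2)/s_total^2)
sum(item variances) = 9.7
k/(k-1) = 5/4 = 1.25
1 - 9.7/12.6 = 1 - 0.769841 = 0.230159
alpha = 1.25 * 0.230159
= 0.2877


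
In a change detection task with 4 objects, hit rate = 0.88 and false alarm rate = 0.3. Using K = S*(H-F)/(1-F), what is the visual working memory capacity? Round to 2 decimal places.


K = S * (H - F) / (1 - F)
H - F = 0.58
1 - F = 0.7
K = 4 * 0.58 / 0.7
= 3.31


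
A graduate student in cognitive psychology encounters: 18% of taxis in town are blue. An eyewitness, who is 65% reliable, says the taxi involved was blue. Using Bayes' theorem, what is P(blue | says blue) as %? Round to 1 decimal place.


P(blue | says blue) = P(says blue | blue)*P(blue) / [P(says blue | blue)*P(blue) + P(says blue | not blue)*P(not blue)]
Numerator = 0.65 * 0.18 = 0.117
False identification = 0.35 * 0.82 = 0.287
P = 0.117 / (0.117 + 0.287)
= 0.117 / 0.404
As percentage = 29.0


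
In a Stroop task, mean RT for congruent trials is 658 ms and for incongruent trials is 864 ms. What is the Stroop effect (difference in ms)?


Stroop effect = RT(incongruent) - RT(congruent)
= 864 - 658
= 206 ms


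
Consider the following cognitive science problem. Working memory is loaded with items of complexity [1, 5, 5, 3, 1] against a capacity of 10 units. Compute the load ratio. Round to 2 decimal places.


Total complexity = 1 + 5 + 5 + 3 + 1 = 15
Load = total / capacity = 15 / 10
= 1.50


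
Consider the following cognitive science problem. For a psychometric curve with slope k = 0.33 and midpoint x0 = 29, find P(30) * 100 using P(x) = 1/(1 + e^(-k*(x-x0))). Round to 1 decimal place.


P(x) = 1/(1 + e^(-0.33*(30 - 29)))
Exponent = -0.33 * 1 = -0.33
e^(-0.33) = 0.718924
P = 1/(1 + 0.718924) = 0.581759
Percentage = 58.2


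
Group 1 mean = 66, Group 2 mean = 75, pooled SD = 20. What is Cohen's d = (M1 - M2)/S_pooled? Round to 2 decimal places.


Cohen's d = (M1 - M2) / S_pooled
= (66 - 75) / 20
= -9 / 20
= -0.45


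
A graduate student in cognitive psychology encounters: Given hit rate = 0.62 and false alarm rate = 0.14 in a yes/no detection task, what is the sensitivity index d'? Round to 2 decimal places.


d' = z(HR) - z(FAR)
z(0.62) = 0.3055
z(0.14) = -1.0803
d' = 0.3055 - -1.0803
= 1.39


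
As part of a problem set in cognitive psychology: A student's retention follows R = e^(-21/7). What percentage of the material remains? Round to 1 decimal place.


R = e^(-t/S)
-t/S = -21/7 = -3.0
R = e^(-3.0) = 0.049787
Percentage = 0.049787 * 100
= 5.0


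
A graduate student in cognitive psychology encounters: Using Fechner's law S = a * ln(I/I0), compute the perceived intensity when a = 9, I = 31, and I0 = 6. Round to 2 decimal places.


S = 9 * ln(31/6)
I/I0 = 5.166667
ln(5.166667) = 1.6422
S = 9 * 1.6422
= 14.78


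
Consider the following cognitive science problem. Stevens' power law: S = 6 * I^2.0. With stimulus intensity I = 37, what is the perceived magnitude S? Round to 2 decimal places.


S = 6 * 37^2.0
37^2.0 = 1369.0
S = 6 * 1369.0
= 8214.00


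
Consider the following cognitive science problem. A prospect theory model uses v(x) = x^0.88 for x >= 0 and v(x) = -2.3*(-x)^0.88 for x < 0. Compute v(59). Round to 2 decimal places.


Since x = 59 >= 0, use v(x) = x^0.88
59^0.88 = 36.1701
v(59) = 36.17


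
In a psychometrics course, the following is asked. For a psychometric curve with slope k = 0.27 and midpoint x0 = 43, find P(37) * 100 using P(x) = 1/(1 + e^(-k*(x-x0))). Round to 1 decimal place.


P(x) = 1/(1 + e^(-0.27*(37 - 43)))
Exponent = -0.27 * -6 = 1.62
e^(1.62) = 5.05309
P = 1/(1 + 5.05309) = 0.165205
Percentage = 16.5


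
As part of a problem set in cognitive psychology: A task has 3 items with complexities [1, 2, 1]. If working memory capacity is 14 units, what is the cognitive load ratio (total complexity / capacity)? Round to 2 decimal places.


Total complexity = 1 + 2 + 1 = 4
Load = total / capacity = 4 / 14
= 0.29


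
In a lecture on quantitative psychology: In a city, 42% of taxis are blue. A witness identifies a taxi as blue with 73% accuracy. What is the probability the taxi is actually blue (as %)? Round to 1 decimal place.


P(blue | says blue) = P(says blue | blue)*P(blue) / [P(says blue | blue)*P(blue) + P(says blue | not blue)*P(not blue)]
Numerator = 0.73 * 0.42 = 0.3066
False identification = 0.27 * 0.58 = 0.1566
P = 0.3066 / (0.3066 + 0.1566)
= 0.3066 / 0.4632
As percentage = 66.2


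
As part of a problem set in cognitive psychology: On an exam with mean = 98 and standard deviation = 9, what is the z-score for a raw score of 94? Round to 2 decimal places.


z = (X - mu) / sigma
= (94 - 98) / 9
= -4 / 9
= -0.44


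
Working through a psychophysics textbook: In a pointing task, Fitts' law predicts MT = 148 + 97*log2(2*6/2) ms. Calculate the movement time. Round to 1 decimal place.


MT = 148 + 97 * log2(2*6/2)
2D/W = 6.0
log2(6.0) = 2.585
MT = 148 + 97 * 2.585
= 398.7 ms


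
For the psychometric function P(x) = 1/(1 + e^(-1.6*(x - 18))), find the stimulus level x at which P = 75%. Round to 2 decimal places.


At P = 0.75: 0.75 = 1/(1 + e^(-k*(x-x0)))
Solving: e^(-k*(x-x0)) = 1/3
x = x0 + ln(3)/k
ln(3) = 1.0986
x = 18 + 1.0986/1.6
= 18 + 0.6866
= 18.69


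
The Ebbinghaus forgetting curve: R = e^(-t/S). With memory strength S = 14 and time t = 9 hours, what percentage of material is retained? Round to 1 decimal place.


R = e^(-t/S)
-t/S = -9/14 = -0.642857
R = e^(-0.642857) = 0.525788
Percentage = 0.525788 * 100
= 52.6


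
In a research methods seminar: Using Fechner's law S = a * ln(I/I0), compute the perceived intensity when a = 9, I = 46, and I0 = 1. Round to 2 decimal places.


S = 9 * ln(46/1)
I/I0 = 46.0
ln(46.0) = 3.8286
S = 9 * 3.8286
= 34.46


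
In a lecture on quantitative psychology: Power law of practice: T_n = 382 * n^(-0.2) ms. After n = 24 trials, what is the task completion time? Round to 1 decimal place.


T_n = 382 * 24^(-0.2)
24^(-0.2) = 0.529612
T_n = 382 * 0.529612
= 202.3 ms


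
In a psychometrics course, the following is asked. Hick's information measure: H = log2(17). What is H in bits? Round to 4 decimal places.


H = log2(n)
H = log2(17)
= 4.0875


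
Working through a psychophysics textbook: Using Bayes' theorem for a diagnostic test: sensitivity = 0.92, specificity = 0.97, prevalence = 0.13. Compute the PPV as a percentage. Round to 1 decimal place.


PPV = (sens * prev) / (sens * prev + (1-spec) * (1-prev))
Numerator = 0.92 * 0.13 = 0.1196
P(positive and no disease) = (1 - spec) * (1 - prev) = (1 - 0.97) * (1 - 0.13) = 0.0261
Denominator = 0.1196 + 0.0261 = 0.1457
PPV = 0.1196 / 0.1457 = 0.820865
As percentage = 82.1


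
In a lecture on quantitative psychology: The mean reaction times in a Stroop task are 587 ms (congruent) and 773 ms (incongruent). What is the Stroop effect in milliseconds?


Stroop effect = RT(incongruent) - RT(congruent)
= 773 - 587
= 186 ms


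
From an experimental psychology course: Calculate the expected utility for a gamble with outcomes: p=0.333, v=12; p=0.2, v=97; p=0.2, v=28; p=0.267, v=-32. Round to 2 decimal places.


EU = sum(p_i * v_i)
0.333 * 12 = 3.996
0.2 * 97 = 19.4
0.2 * 28 = 5.6
0.267 * -32 = -8.544
EU = 3.996 + 19.4 + 5.6 + -8.544
= 20.45


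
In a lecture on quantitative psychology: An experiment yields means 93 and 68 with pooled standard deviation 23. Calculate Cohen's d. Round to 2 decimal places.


Cohen's d = (M1 - M2) / S_pooled
= (93 - 68) / 23
= 25 / 23
= 1.09


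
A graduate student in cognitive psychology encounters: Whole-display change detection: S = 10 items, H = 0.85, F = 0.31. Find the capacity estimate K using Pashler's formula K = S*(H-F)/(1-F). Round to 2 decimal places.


K = S * (H - F) / (1 - F)
H - F = 0.54
1 - F = 0.69
K = 10 * 0.54 / 0.69
= 7.83


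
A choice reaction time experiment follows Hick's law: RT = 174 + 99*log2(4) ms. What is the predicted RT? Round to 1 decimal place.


RT = 174 + 99 * log2(4)
log2(4) = 2.0
RT = 174 + 99 * 2.0
= 174 + 198.0
= 372.0 ms


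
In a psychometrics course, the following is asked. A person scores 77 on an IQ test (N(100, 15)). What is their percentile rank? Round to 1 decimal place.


z = (IQ - mean) / SD
z = (77 - 100) / 15 = -1.5333
Percentile = Phi(-1.5333) * 100
Phi(-1.5333) = 0.062601
= 6.3


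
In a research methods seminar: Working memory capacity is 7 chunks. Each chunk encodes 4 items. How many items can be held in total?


Total items = chunks * items_per_chunk
= 7 * 4
= 28


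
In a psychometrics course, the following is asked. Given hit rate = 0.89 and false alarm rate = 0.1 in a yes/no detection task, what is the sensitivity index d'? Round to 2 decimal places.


d' = z(HR) - z(FAR)
z(0.89) = 1.2265
z(0.1) = -1.2816
d' = 1.2265 - -1.2816
= 2.51


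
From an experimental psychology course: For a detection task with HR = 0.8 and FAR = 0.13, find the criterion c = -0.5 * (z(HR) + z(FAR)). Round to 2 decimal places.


c = -0.5 * (z(HR) + z(FAR))
z(0.8) = 0.8416
z(0.13) = -1.1264
c = -0.5 * (0.8416 + -1.1264)
= -0.5 * -0.2848
= 0.14


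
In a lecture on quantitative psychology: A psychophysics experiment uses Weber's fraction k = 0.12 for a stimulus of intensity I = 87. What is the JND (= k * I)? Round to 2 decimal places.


JND = k * I
JND = 0.12 * 87
= 10.44


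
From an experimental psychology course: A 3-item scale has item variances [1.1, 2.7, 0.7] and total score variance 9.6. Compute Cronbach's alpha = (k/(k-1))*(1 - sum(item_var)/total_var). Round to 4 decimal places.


alpha = (k/(k-1)) * (1 - sum(s_i^2)/s_total^2)
sum(item variances) = 4.5
k/(k-1) = 3/2 = 1.5
1 - 4.5/9.6 = 1 - 0.46875 = 0.53125
alpha = 1.5 * 0.53125
= 0.7969


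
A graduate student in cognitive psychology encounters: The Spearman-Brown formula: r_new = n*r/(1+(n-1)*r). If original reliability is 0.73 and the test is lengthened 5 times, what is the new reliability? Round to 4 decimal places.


r_new = n*r / (1 + (n-1)*r)
Numerator = 5 * 0.73 = 3.65
Denominator = 1 + 4 * 0.73 = 3.92
r_new = 3.65 / 3.92
= 0.9311


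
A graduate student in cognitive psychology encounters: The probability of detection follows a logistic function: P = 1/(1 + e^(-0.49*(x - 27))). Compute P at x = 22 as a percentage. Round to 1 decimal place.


P(x) = 1/(1 + e^(-0.49*(22 - 27)))
Exponent = -0.49 * -5 = 2.45
e^(2.45) = 11.588347
P = 1/(1 + 11.588347) = 0.079439
Percentage = 7.9


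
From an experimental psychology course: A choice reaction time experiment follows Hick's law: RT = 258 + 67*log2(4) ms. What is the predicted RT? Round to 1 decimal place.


RT = 258 + 67 * log2(4)
log2(4) = 2.0
RT = 258 + 67 * 2.0
= 258 + 134.0
= 392.0 ms


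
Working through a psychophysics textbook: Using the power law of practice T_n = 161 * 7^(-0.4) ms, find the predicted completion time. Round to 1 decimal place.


T_n = 161 * 7^(-0.4)
7^(-0.4) = 0.459157
T_n = 161 * 0.459157
= 73.9 ms


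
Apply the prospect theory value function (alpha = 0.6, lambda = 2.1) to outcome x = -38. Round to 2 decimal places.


Since x = -38 < 0, use v(x) = -lambda*(-x)^alpha
(-x) = 38
38^0.6 = 8.8689
v(-38) = -2.1 * 8.8689
= -18.62


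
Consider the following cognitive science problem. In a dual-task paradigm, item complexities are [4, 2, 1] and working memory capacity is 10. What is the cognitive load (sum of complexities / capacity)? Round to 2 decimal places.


Total complexity = 4 + 2 + 1 = 7
Load = total / capacity = 7 / 10
= 0.70


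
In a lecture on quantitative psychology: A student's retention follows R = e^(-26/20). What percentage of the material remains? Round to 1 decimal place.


R = e^(-t/S)
-t/S = -26/20 = -1.3
R = e^(-1.3) = 0.272532
Percentage = 0.272532 * 100
= 27.3


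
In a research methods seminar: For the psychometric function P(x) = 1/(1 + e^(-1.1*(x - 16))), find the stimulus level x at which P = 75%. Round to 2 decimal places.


At P = 0.75: 0.75 = 1/(1 + e^(-k*(x-x0)))
Solving: e^(-k*(x-x0)) = 1/3
x = x0 + ln(3)/k
ln(3) = 1.0986
x = 16 + 1.0986/1.1
= 16 + 0.9987
= 17.00


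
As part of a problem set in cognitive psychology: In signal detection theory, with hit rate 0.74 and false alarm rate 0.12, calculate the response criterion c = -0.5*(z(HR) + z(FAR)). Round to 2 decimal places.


c = -0.5 * (z(HR) + z(FAR))
z(0.74) = 0.6433
z(0.12) = -1.175
c = -0.5 * (0.6433 + -1.175)
= -0.5 * -0.5317
= 0.27


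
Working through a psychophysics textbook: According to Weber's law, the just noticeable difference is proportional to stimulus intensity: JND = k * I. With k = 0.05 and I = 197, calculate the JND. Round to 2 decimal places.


JND = k * I
JND = 0.05 * 197
= 9.85


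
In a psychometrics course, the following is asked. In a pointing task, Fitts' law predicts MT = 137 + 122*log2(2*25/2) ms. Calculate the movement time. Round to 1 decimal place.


MT = 137 + 122 * log2(2*25/2)
2D/W = 25.0
log2(25.0) = 4.6439
MT = 137 + 122 * 4.6439
= 703.6 ms


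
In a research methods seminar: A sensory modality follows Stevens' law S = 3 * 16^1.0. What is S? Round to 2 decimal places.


S = 3 * 16^1.0
16^1.0 = 16.0
S = 3 * 16.0
= 48.00


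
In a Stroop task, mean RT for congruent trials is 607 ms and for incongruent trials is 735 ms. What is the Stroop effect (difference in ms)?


Stroop effect = RT(incongruent) - RT(congruent)
= 735 - 607
= 128 ms


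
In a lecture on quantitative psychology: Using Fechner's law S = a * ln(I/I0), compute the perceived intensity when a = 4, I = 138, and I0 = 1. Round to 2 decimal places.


S = 4 * ln(138/1)
I/I0 = 138.0
ln(138.0) = 4.9273
S = 4 * 4.9273
= 19.71


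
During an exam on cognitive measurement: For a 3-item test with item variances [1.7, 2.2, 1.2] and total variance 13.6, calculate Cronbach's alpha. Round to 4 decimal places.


alpha = (k/(k-1)) * (1 - sum(s_i^2)/s_total^2)
sum(item variances) = 5.1
k/(k-1) = 3/2 = 1.5
1 - 5.1/13.6 = 1 - 0.375 = 0.625
alpha = 1.5 * 0.625
= 0.9375


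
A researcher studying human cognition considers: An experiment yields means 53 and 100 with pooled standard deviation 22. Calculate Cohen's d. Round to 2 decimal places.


Cohen's d = (M1 - M2) / S_pooled
= (53 - 100) / 22
= -47 / 22
= -2.14


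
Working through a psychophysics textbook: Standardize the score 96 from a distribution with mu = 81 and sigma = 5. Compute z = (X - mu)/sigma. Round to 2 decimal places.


z = (X - mu) / sigma
= (96 - 81) / 5
= 15 / 5
= 3.00


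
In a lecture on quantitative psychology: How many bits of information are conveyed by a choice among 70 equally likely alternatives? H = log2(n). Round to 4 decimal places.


H = log2(n)
H = log2(70)
= 6.1293


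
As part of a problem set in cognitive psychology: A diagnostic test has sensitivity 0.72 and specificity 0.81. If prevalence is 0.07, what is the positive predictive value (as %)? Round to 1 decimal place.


PPV = (sens * prev) / (sens * prev + (1-spec) * (1-prev))
Numerator = 0.72 * 0.07 = 0.0504
P(positive and no disease) = (1 - spec) * (1 - prev) = (1 - 0.81) * (1 - 0.07) = 0.1767
Denominator = 0.0504 + 0.1767 = 0.2271
PPV = 0.0504 / 0.2271 = 0.221929
As percentage = 22.2


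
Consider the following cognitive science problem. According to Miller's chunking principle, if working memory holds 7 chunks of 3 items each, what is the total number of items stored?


Total items = chunks * items_per_chunk
= 7 * 3
= 21


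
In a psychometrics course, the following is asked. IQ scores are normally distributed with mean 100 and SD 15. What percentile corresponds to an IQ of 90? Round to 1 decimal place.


z = (IQ - mean) / SD
z = (90 - 100) / 15 = -0.6667
Percentile = Phi(-0.6667) * 100
Phi(-0.6667) = 0.252482
= 25.2


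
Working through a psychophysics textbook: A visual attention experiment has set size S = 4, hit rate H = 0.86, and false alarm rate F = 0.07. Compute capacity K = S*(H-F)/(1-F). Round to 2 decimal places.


K = S * (H - F) / (1 - F)
H - F = 0.79
1 - F = 0.93
K = 4 * 0.79 / 0.93
= 3.40


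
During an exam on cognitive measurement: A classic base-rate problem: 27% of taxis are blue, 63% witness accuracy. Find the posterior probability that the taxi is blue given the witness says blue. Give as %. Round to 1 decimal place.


P(blue | says blue) = P(says blue | blue)*P(blue) / [P(says blue | blue)*P(blue) + P(says blue | not blue)*P(not blue)]
Numerator = 0.63 * 0.27 = 0.1701
False identification = 0.37 * 0.73 = 0.2701
P = 0.1701 / (0.1701 + 0.2701)
= 0.1701 / 0.4402
As percentage = 38.6


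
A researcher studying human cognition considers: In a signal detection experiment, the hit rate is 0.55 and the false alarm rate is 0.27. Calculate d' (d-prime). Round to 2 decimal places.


d' = z(HR) - z(FAR)
z(0.55) = 0.1257
z(0.27) = -0.6128
d' = 0.1257 - -0.6128
= 0.74


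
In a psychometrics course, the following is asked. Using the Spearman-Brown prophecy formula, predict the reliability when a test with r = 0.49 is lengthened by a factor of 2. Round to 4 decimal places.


r_new = n*r / (1 + (n-1)*r)
Numerator = 2 * 0.49 = 0.98
Denominator = 1 + 1 * 0.49 = 1.49
r_new = 0.98 / 1.49
= 0.6577


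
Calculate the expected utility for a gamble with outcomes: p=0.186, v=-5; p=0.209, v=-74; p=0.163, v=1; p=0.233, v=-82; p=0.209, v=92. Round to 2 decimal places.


EU = sum(p_i * v_i)
0.186 * -5 = -0.93
0.209 * -74 = -15.466
0.163 * 1 = 0.163
0.233 * -82 = -19.106
0.209 * 92 = 19.228
EU = -0.93 + -15.466 + 0.163 + -19.106 + 19.228
= -16.11


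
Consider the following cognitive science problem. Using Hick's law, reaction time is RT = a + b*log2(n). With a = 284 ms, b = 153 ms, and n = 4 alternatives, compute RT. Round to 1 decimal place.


RT = 284 + 153 * log2(4)
log2(4) = 2.0
RT = 284 + 153 * 2.0
= 284 + 306.0
= 590.0 ms


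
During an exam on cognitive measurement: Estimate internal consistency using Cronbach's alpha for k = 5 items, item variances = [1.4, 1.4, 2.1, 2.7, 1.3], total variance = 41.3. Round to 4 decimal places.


alpha = (k/(k-1)) * (1 - sum(s_i^2)/s_total^2)
sum(item variances) = 8.9
k/(k-1) = 5/4 = 1.25
1 - 8.9/41.3 = 1 - 0.215496 = 0.784504
alpha = 1.25 * 0.784504
= 0.9806


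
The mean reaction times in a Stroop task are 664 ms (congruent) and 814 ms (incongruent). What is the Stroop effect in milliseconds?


Stroop effect = RT(incongruent) - RT(congruent)
= 814 - 664
= 150 ms


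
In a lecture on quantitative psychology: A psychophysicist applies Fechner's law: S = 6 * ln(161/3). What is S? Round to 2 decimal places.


S = 6 * ln(161/3)
I/I0 = 53.666667
ln(53.666667) = 3.9828
S = 6 * 3.9828
= 23.90


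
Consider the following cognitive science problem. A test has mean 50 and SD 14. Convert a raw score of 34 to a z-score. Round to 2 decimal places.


z = (X - mu) / sigma
= (34 - 50) / 14
= -16 / 14
= -1.14


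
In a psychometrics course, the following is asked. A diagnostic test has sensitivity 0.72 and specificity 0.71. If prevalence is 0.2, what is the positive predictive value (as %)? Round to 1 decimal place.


PPV = (sens * prev) / (sens * prev + (1-spec) * (1-prev))
Numerator = 0.72 * 0.2 = 0.144
P(positive and no disease) = (1 - spec) * (1 - prev) = (1 - 0.71) * (1 - 0.2) = 0.232
Denominator = 0.144 + 0.232 = 0.376
PPV = 0.144 / 0.376 = 0.382979
As percentage = 38.3


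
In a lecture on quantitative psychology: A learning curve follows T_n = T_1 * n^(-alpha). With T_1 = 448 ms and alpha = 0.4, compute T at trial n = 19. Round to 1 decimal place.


T_n = 448 * 19^(-0.4)
19^(-0.4) = 0.307963
T_n = 448 * 0.307963
= 138.0 ms


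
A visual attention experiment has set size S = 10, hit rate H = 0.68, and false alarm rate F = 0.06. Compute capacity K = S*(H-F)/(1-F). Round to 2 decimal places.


K = S * (H - F) / (1 - F)
H - F = 0.62
1 - F = 0.94
K = 10 * 0.62 / 0.94
= 6.60


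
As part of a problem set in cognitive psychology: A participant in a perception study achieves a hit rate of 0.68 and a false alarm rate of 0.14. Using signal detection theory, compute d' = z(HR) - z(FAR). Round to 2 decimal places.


d' = z(HR) - z(FAR)
z(0.68) = 0.4677
z(0.14) = -1.0803
d' = 0.4677 - -1.0803
= 1.55


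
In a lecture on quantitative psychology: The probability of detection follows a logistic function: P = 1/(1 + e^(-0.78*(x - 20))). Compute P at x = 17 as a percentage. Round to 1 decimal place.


P(x) = 1/(1 + e^(-0.78*(17 - 20)))
Exponent = -0.78 * -3 = 2.34
e^(2.34) = 10.381237
P = 1/(1 + 10.381237) = 0.087864
Percentage = 8.8


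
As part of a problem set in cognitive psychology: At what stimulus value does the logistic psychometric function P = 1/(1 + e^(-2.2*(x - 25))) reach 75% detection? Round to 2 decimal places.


At P = 0.75: 0.75 = 1/(1 + e^(-k*(x-x0)))
Solving: e^(-k*(x-x0)) = 1/3
x = x0 + ln(3)/k
ln(3) = 1.0986
x = 25 + 1.0986/2.2
= 25 + 0.4994
= 25.50
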